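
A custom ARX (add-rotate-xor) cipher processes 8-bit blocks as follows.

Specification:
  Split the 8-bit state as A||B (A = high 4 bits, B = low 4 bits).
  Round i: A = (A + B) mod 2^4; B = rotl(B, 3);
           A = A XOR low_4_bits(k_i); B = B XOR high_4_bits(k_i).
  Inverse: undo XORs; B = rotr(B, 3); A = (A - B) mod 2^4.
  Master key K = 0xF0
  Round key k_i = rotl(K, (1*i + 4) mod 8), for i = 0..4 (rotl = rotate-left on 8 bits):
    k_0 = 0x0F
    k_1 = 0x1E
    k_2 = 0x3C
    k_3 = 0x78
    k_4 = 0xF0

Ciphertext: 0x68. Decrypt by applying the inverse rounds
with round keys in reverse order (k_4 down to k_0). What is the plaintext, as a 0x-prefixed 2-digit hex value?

0xE4

s_0 = ciphertext = 0x68
s_1 = InvRound(s_0, k_4) = 0x8E
s_2 = InvRound(s_1, k_3) = 0xD3
s_3 = InvRound(s_2, k_2) = 0x10
s_4 = InvRound(s_3, k_1) = 0xD2
s_5 = InvRound(s_4, k_0) = 0xE4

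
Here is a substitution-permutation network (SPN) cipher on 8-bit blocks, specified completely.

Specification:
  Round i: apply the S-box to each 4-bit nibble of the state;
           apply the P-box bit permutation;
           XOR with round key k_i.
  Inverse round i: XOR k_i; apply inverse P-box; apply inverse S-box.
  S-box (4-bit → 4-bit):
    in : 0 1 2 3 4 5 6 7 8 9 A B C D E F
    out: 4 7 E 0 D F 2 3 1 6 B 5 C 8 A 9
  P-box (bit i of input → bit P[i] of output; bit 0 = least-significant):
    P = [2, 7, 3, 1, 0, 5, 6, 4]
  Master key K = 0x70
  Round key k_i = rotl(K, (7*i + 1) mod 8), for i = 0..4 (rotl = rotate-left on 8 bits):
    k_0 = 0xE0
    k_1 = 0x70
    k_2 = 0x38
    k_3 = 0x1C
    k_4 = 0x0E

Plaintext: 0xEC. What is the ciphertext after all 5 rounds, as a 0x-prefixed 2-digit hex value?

s_0 = plaintext = 0xEC
s_1 = Round(s_0, k_0) = 0xDA
s_2 = Round(s_1, k_1) = 0xE6
s_3 = Round(s_2, k_2) = 0x88
s_4 = Round(s_3, k_3) = 0x19
s_5 = Round(s_4, k_4) = 0xE7

0xE7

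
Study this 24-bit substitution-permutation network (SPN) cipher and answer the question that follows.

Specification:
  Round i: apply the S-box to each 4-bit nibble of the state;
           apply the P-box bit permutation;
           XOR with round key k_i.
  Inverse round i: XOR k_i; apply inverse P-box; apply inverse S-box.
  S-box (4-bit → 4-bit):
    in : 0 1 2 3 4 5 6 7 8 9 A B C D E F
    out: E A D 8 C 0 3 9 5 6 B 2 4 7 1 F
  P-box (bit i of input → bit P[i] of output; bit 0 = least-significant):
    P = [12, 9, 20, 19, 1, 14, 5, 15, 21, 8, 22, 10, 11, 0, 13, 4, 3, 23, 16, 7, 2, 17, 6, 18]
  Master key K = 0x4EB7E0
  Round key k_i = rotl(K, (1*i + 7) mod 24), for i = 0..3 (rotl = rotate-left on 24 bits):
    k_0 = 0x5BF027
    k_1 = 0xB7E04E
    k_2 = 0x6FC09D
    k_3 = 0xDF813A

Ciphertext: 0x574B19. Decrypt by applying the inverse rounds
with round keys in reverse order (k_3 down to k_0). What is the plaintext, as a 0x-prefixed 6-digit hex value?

0xD3916E

s_0 = ciphertext = 0x574B19
s_1 = InvRound(s_0, k_3) = 0x5B65F1
s_2 = InvRound(s_1, k_2) = 0x2ECA4C
s_3 = InvRound(s_2, k_1) = 0x5985E0
s_4 = InvRound(s_3, k_0) = 0xD3916E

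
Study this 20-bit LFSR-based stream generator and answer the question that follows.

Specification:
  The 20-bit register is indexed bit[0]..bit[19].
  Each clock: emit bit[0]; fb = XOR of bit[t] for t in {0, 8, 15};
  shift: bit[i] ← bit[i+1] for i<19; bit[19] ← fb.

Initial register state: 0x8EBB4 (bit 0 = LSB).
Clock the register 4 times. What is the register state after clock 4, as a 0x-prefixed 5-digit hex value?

reg_0 = 0x8EBB4
clock 1: out=0, reg = 0x475DA
clock 2: out=0, reg = 0xA3AED
clock 3: out=1, reg = 0xD1D76
clock 4: out=0, reg = 0xE8EBB

0xE8EBB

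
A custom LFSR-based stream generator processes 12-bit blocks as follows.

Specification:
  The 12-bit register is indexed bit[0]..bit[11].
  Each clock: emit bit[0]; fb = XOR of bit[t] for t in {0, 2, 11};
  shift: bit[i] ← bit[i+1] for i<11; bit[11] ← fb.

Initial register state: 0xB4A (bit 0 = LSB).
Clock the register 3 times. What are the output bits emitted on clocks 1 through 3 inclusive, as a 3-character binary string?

010

reg_0 = 0xB4A
clock 1: out=0, reg = 0xDA5
clock 2: out=1, reg = 0xED2
clock 3: out=0, reg = 0xF69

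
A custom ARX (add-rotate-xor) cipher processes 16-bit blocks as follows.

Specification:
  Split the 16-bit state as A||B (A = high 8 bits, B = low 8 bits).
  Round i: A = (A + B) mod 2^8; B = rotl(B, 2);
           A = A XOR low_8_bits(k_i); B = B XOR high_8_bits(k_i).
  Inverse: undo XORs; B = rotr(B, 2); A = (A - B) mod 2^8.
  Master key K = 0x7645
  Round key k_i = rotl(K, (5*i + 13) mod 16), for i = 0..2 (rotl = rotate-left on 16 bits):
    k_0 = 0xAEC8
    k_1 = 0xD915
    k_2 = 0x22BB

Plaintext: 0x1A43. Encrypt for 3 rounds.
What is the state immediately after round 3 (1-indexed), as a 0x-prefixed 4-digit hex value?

s_0 = plaintext = 0x1A43
s_1 = Round(s_0, k_0) = 0x95A3
s_2 = Round(s_1, k_1) = 0x2D57
s_3 = Round(s_2, k_2) = 0x3F7F

0x3F7F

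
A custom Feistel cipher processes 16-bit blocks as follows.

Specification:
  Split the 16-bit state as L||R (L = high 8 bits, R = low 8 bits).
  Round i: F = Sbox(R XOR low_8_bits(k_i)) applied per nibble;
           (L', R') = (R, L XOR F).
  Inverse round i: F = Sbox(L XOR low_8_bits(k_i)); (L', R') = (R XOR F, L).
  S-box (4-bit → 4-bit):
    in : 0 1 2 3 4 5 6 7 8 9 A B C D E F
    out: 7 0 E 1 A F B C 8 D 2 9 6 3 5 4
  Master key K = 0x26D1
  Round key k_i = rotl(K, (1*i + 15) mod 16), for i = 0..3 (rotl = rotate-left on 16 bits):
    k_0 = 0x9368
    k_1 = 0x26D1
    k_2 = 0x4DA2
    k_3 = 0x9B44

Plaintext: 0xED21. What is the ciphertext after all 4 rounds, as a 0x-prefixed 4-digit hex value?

s_0 = plaintext = 0xED21
s_1 = Round(s_0, k_0) = 0x2140
s_2 = Round(s_1, k_1) = 0x40F1
s_3 = Round(s_2, k_2) = 0xF1B1
s_4 = Round(s_3, k_3) = 0xB1BE

0xB1BE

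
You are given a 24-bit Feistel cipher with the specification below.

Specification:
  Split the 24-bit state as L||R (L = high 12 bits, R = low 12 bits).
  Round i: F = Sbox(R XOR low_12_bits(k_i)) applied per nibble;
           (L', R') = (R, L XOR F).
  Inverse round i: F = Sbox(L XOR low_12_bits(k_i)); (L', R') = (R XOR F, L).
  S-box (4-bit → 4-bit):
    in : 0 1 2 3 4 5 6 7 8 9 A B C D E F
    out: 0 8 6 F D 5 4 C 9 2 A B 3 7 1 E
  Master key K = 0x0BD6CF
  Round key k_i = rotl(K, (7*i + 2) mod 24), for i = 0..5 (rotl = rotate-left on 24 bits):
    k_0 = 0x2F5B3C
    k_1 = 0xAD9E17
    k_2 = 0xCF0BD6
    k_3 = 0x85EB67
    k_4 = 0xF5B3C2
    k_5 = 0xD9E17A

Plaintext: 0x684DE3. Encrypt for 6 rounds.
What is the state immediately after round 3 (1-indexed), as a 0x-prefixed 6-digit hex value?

s_0 = plaintext = 0x684DE3
s_1 = Round(s_0, k_0) = 0xDE32FA
s_2 = Round(s_1, k_1) = 0x2FAEF4
s_3 = Round(s_2, k_2) = 0xEF479C
s_4 = Round(s_3, k_3) = 0x79CD1F
s_5 = Round(s_4, k_4) = 0xD1F6EB
s_6 = Round(s_5, k_5) = 0x6EB137

0xEF479C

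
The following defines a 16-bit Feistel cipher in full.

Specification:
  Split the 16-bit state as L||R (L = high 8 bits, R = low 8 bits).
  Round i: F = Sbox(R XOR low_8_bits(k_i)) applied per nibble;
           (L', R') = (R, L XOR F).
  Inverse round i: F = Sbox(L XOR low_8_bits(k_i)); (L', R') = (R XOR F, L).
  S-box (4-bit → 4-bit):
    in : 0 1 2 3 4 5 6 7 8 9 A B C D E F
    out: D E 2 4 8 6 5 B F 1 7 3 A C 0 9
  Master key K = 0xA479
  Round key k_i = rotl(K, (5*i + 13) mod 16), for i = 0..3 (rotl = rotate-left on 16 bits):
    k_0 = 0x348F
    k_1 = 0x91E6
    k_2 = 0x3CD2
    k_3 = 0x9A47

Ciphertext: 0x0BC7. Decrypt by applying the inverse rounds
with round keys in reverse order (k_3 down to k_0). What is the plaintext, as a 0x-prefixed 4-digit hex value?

0x75D5

s_0 = ciphertext = 0x0BC7
s_1 = InvRound(s_0, k_3) = 0x4D0B
s_2 = InvRound(s_1, k_2) = 0x124D
s_3 = InvRound(s_2, k_1) = 0xD512
s_4 = InvRound(s_3, k_0) = 0x75D5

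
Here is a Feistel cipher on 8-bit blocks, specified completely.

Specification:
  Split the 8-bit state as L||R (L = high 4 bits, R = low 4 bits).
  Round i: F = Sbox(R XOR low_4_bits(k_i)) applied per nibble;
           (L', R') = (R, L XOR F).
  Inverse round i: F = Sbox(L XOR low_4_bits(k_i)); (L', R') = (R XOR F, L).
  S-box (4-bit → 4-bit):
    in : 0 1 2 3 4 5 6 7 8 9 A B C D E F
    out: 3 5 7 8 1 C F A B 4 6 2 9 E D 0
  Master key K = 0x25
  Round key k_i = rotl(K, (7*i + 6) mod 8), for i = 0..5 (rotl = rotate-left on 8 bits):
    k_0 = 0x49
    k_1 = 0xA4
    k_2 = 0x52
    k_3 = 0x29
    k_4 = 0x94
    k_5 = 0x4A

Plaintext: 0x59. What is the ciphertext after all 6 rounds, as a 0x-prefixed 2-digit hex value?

0x35

s_0 = plaintext = 0x59
s_1 = Round(s_0, k_0) = 0x96
s_2 = Round(s_1, k_1) = 0x6E
s_3 = Round(s_2, k_2) = 0xEF
s_4 = Round(s_3, k_3) = 0xF1
s_5 = Round(s_4, k_4) = 0x13
s_6 = Round(s_5, k_5) = 0x35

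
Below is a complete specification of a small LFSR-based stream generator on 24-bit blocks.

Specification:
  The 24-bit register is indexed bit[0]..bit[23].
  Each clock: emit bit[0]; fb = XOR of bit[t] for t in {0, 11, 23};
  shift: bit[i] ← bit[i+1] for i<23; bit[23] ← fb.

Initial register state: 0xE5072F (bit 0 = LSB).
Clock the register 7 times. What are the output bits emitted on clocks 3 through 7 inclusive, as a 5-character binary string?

11010

reg_0 = 0xE5072F
clock 1: out=1, reg = 0x728397
clock 2: out=1, reg = 0xB941CB
clock 3: out=1, reg = 0x5CA0E5
clock 4: out=1, reg = 0xAE5072
clock 5: out=0, reg = 0xD72839
clock 6: out=1, reg = 0xEB941C
clock 7: out=0, reg = 0xF5CA0E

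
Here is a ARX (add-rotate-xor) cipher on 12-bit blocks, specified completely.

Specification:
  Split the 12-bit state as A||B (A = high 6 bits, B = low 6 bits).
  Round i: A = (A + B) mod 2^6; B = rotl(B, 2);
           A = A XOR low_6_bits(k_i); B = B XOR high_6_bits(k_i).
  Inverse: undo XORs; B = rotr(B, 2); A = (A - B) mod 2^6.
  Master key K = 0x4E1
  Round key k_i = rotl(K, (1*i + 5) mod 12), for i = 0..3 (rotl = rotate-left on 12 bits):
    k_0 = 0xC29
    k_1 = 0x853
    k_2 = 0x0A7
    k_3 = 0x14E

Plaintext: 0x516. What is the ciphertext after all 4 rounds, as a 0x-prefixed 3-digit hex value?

s_0 = plaintext = 0x516
s_1 = Round(s_0, k_0) = 0x0E9
s_2 = Round(s_1, k_1) = 0xFC7
s_3 = Round(s_2, k_2) = 0x85E
s_4 = Round(s_3, k_3) = 0xC7C

0xC7C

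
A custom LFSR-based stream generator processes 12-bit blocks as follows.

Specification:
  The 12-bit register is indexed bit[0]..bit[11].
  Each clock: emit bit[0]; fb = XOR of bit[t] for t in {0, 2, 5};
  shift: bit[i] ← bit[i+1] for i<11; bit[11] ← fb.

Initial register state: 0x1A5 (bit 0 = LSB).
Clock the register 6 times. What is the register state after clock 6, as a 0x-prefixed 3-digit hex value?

reg_0 = 0x1A5
clock 1: out=1, reg = 0x8D2
clock 2: out=0, reg = 0x469
clock 3: out=1, reg = 0x234
clock 4: out=0, reg = 0x11A
clock 5: out=0, reg = 0x08D
clock 6: out=1, reg = 0x046

0x046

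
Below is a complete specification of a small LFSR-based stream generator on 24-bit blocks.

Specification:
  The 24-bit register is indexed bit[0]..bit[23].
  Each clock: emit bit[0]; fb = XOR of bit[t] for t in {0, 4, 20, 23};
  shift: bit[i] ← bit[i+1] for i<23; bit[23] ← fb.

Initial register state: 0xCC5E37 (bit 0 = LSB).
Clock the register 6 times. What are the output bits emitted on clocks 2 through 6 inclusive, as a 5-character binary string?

reg_0 = 0xCC5E37
clock 1: out=1, reg = 0xE62F1B
clock 2: out=1, reg = 0xF3178D
clock 3: out=1, reg = 0xF98BC6
clock 4: out=0, reg = 0x7CC5E3
clock 5: out=1, reg = 0x3E62F1
clock 6: out=1, reg = 0x9F3178

11011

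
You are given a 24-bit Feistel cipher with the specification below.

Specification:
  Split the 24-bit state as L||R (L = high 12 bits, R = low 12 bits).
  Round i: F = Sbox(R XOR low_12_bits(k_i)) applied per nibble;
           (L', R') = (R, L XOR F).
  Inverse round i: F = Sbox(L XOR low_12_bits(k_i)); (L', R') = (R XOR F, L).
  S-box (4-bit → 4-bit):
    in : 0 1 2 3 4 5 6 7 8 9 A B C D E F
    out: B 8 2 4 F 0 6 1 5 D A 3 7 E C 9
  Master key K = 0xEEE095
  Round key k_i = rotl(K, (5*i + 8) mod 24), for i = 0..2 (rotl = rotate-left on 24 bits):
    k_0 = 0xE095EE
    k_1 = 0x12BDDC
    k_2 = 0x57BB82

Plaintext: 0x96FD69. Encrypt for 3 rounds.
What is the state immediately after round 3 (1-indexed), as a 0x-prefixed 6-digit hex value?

0x5AB013

s_0 = plaintext = 0x96FD69
s_1 = Round(s_0, k_0) = 0xD69C3E
s_2 = Round(s_1, k_1) = 0xC3E5AB
s_3 = Round(s_2, k_2) = 0x5AB013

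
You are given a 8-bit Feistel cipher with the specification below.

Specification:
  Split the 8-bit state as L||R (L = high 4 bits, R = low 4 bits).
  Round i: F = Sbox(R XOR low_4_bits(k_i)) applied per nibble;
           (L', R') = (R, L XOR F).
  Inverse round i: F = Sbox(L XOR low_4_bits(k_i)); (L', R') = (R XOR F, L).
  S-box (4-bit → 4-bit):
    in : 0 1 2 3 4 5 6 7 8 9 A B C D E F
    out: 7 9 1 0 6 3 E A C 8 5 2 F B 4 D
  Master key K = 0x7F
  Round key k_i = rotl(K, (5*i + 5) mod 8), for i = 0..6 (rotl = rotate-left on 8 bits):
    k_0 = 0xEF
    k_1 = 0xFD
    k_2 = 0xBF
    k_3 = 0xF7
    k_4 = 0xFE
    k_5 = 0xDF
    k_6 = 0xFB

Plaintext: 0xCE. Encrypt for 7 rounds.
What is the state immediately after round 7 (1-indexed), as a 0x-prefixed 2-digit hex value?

0x0A

s_0 = plaintext = 0xCE
s_1 = Round(s_0, k_0) = 0xE5
s_2 = Round(s_1, k_1) = 0x52
s_3 = Round(s_2, k_2) = 0x2E
s_4 = Round(s_3, k_3) = 0xEA
s_5 = Round(s_4, k_4) = 0xA8
s_6 = Round(s_5, k_5) = 0x80
s_7 = Round(s_6, k_6) = 0x0A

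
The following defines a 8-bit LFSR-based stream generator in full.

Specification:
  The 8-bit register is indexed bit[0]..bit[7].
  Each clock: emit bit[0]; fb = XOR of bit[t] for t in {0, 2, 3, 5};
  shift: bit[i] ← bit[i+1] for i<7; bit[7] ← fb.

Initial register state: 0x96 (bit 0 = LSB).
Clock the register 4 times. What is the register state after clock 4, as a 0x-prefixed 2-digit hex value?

reg_0 = 0x96
clock 1: out=0, reg = 0xCB
clock 2: out=1, reg = 0x65
clock 3: out=1, reg = 0xB2
clock 4: out=0, reg = 0xD9

0xD9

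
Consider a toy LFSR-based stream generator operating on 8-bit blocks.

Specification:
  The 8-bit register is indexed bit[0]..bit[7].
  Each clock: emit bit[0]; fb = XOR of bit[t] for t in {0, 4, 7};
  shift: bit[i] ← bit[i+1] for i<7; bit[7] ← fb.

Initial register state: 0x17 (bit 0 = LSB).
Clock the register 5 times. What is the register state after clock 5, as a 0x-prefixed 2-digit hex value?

0x90

reg_0 = 0x17
clock 1: out=1, reg = 0x0B
clock 2: out=1, reg = 0x85
clock 3: out=1, reg = 0x42
clock 4: out=0, reg = 0x21
clock 5: out=1, reg = 0x90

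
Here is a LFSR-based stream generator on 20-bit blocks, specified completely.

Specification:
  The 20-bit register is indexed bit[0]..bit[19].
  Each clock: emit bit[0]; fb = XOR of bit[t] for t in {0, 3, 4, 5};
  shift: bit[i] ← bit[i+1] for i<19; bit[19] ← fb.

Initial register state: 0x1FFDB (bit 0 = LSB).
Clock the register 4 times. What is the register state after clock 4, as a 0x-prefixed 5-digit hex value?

0x31FFD

reg_0 = 0x1FFDB
clock 1: out=1, reg = 0x8FFED
clock 2: out=1, reg = 0xC7FF6
clock 3: out=0, reg = 0x63FFB
clock 4: out=1, reg = 0x31FFD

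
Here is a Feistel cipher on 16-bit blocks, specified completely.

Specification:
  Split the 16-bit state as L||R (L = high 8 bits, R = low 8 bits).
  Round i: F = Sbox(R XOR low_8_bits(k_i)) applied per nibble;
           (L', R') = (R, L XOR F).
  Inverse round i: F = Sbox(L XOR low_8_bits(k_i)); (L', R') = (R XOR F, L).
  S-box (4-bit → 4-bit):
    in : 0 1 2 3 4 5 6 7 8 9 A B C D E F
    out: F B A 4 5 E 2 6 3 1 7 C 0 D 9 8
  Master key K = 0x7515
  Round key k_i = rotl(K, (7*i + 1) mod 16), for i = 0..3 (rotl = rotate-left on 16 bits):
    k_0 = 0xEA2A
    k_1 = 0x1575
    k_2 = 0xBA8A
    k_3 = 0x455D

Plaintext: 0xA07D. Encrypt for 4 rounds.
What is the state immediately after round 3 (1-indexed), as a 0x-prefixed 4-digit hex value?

0x3982

s_0 = plaintext = 0xA07D
s_1 = Round(s_0, k_0) = 0x7D46
s_2 = Round(s_1, k_1) = 0x4639
s_3 = Round(s_2, k_2) = 0x3982
s_4 = Round(s_3, k_3) = 0x82E1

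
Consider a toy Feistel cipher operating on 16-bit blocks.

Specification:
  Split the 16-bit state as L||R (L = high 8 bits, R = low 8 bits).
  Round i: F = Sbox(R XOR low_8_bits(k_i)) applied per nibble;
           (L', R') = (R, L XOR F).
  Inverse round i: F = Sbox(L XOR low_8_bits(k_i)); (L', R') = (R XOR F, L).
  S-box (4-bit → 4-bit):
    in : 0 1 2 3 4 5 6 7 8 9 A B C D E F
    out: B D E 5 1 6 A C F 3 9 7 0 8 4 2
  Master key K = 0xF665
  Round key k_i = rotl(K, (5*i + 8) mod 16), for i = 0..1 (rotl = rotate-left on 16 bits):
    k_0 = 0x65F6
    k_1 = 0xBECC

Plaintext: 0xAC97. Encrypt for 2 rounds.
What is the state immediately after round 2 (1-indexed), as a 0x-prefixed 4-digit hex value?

s_0 = plaintext = 0xAC97
s_1 = Round(s_0, k_0) = 0x9701
s_2 = Round(s_1, k_1) = 0x019F

0x019F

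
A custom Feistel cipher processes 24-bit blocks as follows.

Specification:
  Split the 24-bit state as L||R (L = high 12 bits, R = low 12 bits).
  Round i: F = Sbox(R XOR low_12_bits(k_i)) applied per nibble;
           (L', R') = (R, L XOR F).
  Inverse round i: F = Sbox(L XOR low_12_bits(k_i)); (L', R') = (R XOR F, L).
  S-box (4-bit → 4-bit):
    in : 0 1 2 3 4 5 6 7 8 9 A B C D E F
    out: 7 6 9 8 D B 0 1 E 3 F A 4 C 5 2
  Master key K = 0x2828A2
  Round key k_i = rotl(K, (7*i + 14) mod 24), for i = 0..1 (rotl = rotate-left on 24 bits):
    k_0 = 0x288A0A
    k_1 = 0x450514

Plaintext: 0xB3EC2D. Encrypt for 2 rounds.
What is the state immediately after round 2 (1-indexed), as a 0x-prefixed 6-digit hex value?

0xBAF987

s_0 = plaintext = 0xB3EC2D
s_1 = Round(s_0, k_0) = 0xC2DBAF
s_2 = Round(s_1, k_1) = 0xBAF987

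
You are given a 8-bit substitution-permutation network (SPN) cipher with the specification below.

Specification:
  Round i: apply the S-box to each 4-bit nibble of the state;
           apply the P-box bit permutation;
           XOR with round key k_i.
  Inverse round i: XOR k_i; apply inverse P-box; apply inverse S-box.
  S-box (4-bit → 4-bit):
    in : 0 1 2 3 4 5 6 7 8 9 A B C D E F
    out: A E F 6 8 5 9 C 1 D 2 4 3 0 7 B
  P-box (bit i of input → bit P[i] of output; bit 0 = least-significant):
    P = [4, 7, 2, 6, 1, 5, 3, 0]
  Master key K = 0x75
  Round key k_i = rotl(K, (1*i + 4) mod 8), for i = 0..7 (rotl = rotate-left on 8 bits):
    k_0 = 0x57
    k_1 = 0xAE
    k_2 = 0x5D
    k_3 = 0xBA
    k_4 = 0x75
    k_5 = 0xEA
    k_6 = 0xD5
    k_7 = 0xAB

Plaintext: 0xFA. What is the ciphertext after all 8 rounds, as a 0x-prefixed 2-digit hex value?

0x18

s_0 = plaintext = 0xFA
s_1 = Round(s_0, k_0) = 0xF4
s_2 = Round(s_1, k_1) = 0xCD
s_3 = Round(s_2, k_2) = 0x7F
s_4 = Round(s_3, k_3) = 0x63
s_5 = Round(s_4, k_4) = 0xF2
s_6 = Round(s_5, k_5) = 0x1D
s_7 = Round(s_6, k_6) = 0xFC
s_8 = Round(s_7, k_7) = 0x18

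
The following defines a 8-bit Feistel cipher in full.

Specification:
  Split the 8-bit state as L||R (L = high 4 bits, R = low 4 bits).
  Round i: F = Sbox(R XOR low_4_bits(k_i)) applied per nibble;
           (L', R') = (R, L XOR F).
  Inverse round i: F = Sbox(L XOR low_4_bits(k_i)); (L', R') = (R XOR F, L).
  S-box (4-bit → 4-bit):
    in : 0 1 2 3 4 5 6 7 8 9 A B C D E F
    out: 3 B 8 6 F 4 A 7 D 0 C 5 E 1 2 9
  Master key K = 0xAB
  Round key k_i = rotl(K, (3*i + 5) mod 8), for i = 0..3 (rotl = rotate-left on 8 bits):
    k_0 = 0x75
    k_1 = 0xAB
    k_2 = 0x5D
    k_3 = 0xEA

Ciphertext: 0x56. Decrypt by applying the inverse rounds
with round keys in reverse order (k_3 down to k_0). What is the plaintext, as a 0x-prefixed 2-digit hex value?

0xE5

s_0 = ciphertext = 0x56
s_1 = InvRound(s_0, k_3) = 0xF5
s_2 = InvRound(s_1, k_2) = 0xDF
s_3 = InvRound(s_2, k_1) = 0x5D
s_4 = InvRound(s_3, k_0) = 0xE5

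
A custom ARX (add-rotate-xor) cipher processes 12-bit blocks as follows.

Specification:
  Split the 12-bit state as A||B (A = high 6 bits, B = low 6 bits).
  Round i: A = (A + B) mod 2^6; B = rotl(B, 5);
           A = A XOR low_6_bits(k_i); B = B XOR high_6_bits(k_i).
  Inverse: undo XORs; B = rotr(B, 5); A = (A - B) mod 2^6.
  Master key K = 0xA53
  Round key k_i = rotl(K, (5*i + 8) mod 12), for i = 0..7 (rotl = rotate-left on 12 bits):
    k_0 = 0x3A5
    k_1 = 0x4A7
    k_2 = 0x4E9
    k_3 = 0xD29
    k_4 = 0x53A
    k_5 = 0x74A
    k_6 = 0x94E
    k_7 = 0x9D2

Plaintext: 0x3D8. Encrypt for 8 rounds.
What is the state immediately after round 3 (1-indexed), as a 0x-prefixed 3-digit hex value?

0x7FA

s_0 = plaintext = 0x3D8
s_1 = Round(s_0, k_0) = 0x082
s_2 = Round(s_1, k_1) = 0x8D3
s_3 = Round(s_2, k_2) = 0x7FA
s_4 = Round(s_3, k_3) = 0xC29
s_5 = Round(s_4, k_4) = 0x8E0
s_6 = Round(s_5, k_5) = 0x24D
s_7 = Round(s_6, k_6) = 0x603
s_8 = Round(s_7, k_7) = 0x246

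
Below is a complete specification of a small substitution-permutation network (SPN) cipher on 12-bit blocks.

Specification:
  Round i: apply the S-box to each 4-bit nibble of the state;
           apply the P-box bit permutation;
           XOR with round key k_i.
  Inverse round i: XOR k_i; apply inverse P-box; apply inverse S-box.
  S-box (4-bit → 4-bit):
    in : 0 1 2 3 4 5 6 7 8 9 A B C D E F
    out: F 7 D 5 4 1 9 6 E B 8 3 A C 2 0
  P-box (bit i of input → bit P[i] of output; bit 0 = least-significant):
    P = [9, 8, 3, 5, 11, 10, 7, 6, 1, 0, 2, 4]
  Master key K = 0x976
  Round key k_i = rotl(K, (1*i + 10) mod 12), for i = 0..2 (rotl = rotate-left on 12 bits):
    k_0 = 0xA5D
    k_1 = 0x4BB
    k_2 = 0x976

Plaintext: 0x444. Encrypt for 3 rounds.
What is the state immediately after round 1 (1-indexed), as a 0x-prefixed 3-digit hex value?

0xAD1

s_0 = plaintext = 0x444
s_1 = Round(s_0, k_0) = 0xAD1
s_2 = Round(s_1, k_1) = 0x763
s_3 = Round(s_2, k_2) = 0x33B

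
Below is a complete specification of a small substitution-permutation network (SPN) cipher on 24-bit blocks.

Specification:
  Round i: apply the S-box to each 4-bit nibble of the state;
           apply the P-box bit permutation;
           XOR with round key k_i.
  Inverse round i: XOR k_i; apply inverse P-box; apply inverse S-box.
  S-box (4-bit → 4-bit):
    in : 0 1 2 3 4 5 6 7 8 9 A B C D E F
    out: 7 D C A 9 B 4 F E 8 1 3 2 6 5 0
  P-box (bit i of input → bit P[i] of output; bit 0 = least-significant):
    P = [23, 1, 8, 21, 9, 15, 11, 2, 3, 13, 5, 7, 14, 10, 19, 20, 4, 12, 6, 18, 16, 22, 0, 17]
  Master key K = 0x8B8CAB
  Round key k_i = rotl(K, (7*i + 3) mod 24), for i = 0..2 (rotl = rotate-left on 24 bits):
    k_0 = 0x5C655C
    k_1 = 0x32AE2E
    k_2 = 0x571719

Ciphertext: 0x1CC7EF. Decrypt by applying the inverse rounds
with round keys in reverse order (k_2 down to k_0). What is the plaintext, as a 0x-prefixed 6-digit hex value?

s_0 = ciphertext = 0x1CC7EF
s_1 = InvRound(s_0, k_2) = 0x50E23C
s_2 = InvRound(s_1, k_1) = 0x3ABF63
s_3 = InvRound(s_2, k_0) = 0x85AE73

0x85AE73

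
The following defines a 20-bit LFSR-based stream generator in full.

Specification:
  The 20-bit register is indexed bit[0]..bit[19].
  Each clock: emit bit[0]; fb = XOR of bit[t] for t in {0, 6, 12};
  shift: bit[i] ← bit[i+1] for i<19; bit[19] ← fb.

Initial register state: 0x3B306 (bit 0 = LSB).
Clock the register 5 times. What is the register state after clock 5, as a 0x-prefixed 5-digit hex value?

0x89D98

reg_0 = 0x3B306
clock 1: out=0, reg = 0x9D983
clock 2: out=1, reg = 0x4ECC1
clock 3: out=1, reg = 0x27660
clock 4: out=0, reg = 0x13B30
clock 5: out=0, reg = 0x89D98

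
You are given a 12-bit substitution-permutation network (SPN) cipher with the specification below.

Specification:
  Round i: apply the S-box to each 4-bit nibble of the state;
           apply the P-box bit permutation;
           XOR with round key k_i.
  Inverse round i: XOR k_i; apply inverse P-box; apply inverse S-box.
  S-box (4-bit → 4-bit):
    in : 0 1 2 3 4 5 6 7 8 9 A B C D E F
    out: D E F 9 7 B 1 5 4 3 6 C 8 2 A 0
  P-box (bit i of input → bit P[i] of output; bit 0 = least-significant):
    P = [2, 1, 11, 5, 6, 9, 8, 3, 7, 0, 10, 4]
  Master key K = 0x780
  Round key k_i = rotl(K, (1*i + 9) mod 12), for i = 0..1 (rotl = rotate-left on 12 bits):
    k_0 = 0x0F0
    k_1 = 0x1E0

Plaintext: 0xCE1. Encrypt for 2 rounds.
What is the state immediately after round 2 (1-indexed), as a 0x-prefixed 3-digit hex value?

0xDEB

s_0 = plaintext = 0xCE1
s_1 = Round(s_0, k_0) = 0xACA
s_2 = Round(s_1, k_1) = 0xDEB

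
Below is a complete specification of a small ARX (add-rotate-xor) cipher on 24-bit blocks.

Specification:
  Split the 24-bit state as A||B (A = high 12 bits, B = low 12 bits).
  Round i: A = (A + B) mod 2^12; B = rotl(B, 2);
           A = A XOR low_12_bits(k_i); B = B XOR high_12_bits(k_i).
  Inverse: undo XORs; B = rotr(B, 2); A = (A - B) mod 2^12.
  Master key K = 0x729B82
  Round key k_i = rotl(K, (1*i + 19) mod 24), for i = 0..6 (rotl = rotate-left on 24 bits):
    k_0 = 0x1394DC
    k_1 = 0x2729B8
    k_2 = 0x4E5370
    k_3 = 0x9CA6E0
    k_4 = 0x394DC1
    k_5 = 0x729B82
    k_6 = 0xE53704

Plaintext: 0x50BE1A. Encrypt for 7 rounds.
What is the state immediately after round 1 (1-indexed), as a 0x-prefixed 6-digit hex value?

0x7F9952

s_0 = plaintext = 0x50BE1A
s_1 = Round(s_0, k_0) = 0x7F9952
s_2 = Round(s_1, k_1) = 0x8F3738
s_3 = Round(s_2, k_2) = 0x35B804
s_4 = Round(s_3, k_3) = 0xDBF9D8
s_5 = Round(s_4, k_4) = 0xA564F6
s_6 = Round(s_5, k_5) = 0x4CE4F0
s_7 = Round(s_6, k_6) = 0xEBAD92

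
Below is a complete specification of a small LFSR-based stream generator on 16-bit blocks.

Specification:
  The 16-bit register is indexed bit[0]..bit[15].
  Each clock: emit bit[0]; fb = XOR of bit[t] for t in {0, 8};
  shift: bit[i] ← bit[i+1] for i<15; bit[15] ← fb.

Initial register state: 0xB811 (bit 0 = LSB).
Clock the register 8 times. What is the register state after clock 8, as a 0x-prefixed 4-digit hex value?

reg_0 = 0xB811
clock 1: out=1, reg = 0xDC08
clock 2: out=0, reg = 0x6E04
clock 3: out=0, reg = 0x3702
clock 4: out=0, reg = 0x9B81
clock 5: out=1, reg = 0x4DC0
clock 6: out=0, reg = 0xA6E0
clock 7: out=0, reg = 0x5370
clock 8: out=0, reg = 0xA9B8

0xA9B8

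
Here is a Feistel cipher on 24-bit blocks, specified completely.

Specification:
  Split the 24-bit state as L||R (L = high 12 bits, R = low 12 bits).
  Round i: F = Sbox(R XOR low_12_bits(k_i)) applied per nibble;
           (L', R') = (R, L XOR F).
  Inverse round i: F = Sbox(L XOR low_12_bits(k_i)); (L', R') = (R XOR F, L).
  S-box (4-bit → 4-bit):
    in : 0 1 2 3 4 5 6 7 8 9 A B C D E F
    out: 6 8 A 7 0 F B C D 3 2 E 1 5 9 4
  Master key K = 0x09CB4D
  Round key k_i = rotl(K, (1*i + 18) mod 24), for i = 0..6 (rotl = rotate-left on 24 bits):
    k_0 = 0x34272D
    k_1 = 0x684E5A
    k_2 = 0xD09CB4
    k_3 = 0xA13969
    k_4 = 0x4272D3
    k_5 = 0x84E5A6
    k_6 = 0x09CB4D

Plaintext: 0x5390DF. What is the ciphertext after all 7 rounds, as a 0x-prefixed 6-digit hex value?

0x84471A

s_0 = plaintext = 0x5390DF
s_1 = Round(s_0, k_0) = 0x0DF973
s_2 = Round(s_1, k_1) = 0x973C7C
s_3 = Round(s_2, k_2) = 0xC7CF6E
s_4 = Round(s_3, k_3) = 0xF6E710
s_5 = Round(s_4, k_4) = 0x710079
s_6 = Round(s_5, k_5) = 0x079844
s_7 = Round(s_6, k_6) = 0x84471A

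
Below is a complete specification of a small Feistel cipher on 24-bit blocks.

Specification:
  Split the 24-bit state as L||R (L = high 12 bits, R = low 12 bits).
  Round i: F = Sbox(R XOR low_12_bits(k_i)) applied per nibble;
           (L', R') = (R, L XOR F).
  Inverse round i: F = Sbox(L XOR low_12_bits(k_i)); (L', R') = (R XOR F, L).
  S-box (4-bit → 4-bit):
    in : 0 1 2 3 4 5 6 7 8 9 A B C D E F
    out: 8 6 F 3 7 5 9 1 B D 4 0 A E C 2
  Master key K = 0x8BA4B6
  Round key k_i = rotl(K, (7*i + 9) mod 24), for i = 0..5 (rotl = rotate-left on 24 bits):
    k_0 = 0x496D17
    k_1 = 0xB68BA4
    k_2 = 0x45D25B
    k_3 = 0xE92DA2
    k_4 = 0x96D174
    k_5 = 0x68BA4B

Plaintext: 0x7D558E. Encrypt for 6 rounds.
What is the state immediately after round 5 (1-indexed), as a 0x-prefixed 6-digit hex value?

s_0 = plaintext = 0x7D558E
s_1 = Round(s_0, k_0) = 0x58EC08
s_2 = Round(s_1, k_1) = 0xC084C4
s_3 = Round(s_2, k_2) = 0x4C45DA
s_4 = Round(s_3, k_3) = 0x5DAFDF
s_5 = Round(s_4, k_4) = 0xFDF99A
s_6 = Round(s_5, k_5) = 0x99AC39

0xFDF99A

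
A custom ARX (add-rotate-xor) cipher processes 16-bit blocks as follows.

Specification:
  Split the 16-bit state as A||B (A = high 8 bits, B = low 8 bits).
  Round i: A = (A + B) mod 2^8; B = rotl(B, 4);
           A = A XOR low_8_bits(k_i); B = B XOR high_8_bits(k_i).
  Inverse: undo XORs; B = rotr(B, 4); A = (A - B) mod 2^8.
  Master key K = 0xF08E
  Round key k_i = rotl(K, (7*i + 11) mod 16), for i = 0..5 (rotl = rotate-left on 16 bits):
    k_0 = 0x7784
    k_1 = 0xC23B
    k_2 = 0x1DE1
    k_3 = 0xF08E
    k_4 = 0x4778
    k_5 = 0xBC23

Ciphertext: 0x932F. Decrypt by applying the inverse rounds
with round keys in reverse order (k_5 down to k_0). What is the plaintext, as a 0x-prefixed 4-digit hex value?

s_0 = ciphertext = 0x932F
s_1 = InvRound(s_0, k_5) = 0x7739
s_2 = InvRound(s_1, k_4) = 0x28E7
s_3 = InvRound(s_2, k_3) = 0x3571
s_4 = InvRound(s_3, k_2) = 0x0EC6
s_5 = InvRound(s_4, k_1) = 0xF540
s_6 = InvRound(s_5, k_0) = 0xFE73

0xFE73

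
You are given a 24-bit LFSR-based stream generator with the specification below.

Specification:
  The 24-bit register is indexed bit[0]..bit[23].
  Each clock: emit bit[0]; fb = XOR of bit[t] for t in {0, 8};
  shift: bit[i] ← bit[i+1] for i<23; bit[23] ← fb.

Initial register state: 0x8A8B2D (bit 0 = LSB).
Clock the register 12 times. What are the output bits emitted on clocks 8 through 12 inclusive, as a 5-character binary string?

reg_0 = 0x8A8B2D
clock 1: out=1, reg = 0x454596
clock 2: out=0, reg = 0xA2A2CB
clock 3: out=1, reg = 0xD15165
clock 4: out=1, reg = 0x68A8B2
clock 5: out=0, reg = 0x345459
clock 6: out=1, reg = 0x9A2A2C
clock 7: out=0, reg = 0x4D1516
clock 8: out=0, reg = 0xA68A8B
clock 9: out=1, reg = 0xD34545
clock 10: out=1, reg = 0x69A2A2
clock 11: out=0, reg = 0x34D151
clock 12: out=1, reg = 0x1A68A8

01101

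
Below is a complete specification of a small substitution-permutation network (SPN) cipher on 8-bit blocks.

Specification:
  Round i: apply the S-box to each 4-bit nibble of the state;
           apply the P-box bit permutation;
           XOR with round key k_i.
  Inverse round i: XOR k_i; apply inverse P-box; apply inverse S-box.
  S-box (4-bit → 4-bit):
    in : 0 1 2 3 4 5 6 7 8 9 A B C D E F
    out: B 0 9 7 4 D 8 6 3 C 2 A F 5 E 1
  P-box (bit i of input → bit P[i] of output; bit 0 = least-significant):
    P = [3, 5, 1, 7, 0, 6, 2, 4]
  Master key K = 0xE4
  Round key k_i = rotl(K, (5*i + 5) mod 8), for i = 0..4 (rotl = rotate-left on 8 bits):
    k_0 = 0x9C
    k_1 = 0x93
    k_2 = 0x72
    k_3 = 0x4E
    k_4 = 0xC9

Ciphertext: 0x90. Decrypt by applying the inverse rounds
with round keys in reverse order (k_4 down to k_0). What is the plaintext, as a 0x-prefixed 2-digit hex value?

s_0 = ciphertext = 0x90
s_1 = InvRound(s_0, k_4) = 0x0F
s_2 = InvRound(s_1, k_3) = 0x81
s_3 = InvRound(s_2, k_2) = 0x0E
s_4 = InvRound(s_3, k_1) = 0x52
s_5 = InvRound(s_4, k_0) = 0x75

0x75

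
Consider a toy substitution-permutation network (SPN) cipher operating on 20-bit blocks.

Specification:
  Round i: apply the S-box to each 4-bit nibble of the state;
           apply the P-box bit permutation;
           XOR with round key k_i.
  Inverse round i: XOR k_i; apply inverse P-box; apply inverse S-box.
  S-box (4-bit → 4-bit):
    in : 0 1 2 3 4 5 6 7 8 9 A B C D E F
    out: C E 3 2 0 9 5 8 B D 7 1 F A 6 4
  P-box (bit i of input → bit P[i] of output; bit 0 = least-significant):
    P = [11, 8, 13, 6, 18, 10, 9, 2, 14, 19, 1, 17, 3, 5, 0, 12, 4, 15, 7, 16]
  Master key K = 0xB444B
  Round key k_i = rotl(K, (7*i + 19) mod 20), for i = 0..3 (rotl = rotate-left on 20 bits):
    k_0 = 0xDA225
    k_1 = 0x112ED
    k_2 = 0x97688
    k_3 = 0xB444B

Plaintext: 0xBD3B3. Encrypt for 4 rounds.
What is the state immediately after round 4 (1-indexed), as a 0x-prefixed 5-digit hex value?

0x351F7

s_0 = plaintext = 0xBD3B3
s_1 = Round(s_0, k_0) = 0x1B315
s_2 = Round(s_1, k_1) = 0x89C21
s_3 = Round(s_2, k_2) = 0x683D3
s_4 = Round(s_3, k_3) = 0x351F7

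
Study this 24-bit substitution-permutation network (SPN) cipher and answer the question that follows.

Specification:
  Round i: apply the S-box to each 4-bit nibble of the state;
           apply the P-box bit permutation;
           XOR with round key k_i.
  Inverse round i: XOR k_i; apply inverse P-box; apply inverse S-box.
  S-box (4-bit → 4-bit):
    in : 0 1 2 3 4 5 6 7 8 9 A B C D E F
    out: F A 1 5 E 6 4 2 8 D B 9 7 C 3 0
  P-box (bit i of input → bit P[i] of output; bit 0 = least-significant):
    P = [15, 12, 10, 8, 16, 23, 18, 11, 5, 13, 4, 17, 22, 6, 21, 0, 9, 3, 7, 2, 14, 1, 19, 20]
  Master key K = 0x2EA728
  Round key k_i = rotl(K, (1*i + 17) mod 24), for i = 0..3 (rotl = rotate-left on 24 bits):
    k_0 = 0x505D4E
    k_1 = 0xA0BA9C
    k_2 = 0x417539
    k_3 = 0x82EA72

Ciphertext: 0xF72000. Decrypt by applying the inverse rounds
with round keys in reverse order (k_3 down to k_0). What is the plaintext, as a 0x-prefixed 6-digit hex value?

s_0 = ciphertext = 0xF72000
s_1 = InvRound(s_0, k_3) = 0xA2C392
s_2 = InvRound(s_1, k_2) = 0x7C9AEC
s_3 = InvRound(s_2, k_1) = 0xDFEC5F
s_4 = InvRound(s_3, k_0) = 0x6F84CA

0x6F84CA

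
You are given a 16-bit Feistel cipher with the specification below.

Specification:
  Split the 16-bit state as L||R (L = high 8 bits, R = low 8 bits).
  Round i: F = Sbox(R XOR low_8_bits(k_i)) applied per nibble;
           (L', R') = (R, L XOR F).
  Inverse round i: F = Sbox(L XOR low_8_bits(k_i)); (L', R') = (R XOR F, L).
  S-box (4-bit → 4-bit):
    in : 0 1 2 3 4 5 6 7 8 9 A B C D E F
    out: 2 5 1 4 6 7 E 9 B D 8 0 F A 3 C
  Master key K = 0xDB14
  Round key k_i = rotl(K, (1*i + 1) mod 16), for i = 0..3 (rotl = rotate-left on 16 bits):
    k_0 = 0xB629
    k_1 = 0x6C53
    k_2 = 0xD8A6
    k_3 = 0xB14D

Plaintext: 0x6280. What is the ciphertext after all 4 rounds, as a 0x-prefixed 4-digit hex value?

s_0 = plaintext = 0x6280
s_1 = Round(s_0, k_0) = 0x80EF
s_2 = Round(s_1, k_1) = 0xEF8F
s_3 = Round(s_2, k_2) = 0x8FF2
s_4 = Round(s_3, k_3) = 0xF283

0xF283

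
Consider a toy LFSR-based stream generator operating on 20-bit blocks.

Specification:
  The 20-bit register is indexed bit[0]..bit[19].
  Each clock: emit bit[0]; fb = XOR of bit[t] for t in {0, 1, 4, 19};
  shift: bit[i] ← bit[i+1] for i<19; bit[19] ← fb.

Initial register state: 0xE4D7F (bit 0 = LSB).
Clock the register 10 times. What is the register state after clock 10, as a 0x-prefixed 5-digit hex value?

reg_0 = 0xE4D7F
clock 1: out=1, reg = 0x726BF
clock 2: out=1, reg = 0xB935F
clock 3: out=1, reg = 0x5C9AF
clock 4: out=1, reg = 0x2E4D7
clock 5: out=1, reg = 0x9726B
clock 6: out=1, reg = 0xCB935
clock 7: out=1, reg = 0xE5C9A
clock 8: out=0, reg = 0xF2E4D
clock 9: out=1, reg = 0x79726
clock 10: out=0, reg = 0xBCB93

0xBCB93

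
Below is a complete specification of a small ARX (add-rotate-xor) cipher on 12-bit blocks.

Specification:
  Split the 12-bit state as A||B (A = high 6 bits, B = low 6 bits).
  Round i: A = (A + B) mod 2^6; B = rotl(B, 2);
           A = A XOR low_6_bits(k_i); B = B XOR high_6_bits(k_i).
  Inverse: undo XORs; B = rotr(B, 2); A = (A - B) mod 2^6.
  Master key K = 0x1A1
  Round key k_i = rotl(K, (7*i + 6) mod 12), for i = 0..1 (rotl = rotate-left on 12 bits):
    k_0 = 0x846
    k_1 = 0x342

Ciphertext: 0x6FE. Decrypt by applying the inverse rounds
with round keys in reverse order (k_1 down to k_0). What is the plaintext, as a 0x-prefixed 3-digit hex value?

s_0 = ciphertext = 0x6FE
s_1 = InvRound(s_0, k_1) = 0x77C
s_2 = InvRound(s_1, k_0) = 0x117

0x117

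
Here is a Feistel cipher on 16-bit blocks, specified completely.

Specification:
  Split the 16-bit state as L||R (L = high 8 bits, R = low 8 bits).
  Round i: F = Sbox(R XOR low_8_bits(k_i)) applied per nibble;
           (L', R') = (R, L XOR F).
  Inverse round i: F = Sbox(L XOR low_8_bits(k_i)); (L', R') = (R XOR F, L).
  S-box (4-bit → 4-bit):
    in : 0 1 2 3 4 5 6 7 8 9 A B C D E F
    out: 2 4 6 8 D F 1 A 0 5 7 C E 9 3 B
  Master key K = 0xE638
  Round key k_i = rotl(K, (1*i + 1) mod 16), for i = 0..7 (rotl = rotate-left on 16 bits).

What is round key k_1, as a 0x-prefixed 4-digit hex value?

0x98E3

K = 0xE638
k_0 = rotl(K, (1*0+1) mod 16) = rotl(K, 1) = 0xCC71
k_1 = rotl(K, (1*1+1) mod 16) = rotl(K, 2) = 0x98E3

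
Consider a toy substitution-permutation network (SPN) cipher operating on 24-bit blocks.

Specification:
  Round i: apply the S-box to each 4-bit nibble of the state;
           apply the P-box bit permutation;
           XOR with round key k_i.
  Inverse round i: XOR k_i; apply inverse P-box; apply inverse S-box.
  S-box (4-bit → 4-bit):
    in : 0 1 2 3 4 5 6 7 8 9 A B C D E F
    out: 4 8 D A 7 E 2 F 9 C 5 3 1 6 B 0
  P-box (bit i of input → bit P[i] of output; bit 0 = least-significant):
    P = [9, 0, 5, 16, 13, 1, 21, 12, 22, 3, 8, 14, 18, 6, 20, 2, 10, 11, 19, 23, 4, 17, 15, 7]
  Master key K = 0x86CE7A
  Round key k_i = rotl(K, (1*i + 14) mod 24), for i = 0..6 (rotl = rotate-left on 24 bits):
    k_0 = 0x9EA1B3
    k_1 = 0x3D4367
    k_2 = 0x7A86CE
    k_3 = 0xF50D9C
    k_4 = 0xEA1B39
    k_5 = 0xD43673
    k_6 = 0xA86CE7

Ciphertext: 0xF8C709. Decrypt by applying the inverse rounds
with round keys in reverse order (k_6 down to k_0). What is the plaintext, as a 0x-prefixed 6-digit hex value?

0xE7AA90

s_0 = ciphertext = 0xF8C709
s_1 = InvRound(s_0, k_6) = 0x9654BA
s_2 = InvRound(s_1, k_5) = 0x3F6ECB
s_3 = InvRound(s_2, k_4) = 0x8842E9
s_4 = InvRound(s_3, k_3) = 0xC47207
s_5 = InvRound(s_4, k_2) = 0x524326
s_6 = InvRound(s_5, k_1) = 0x60BC03
s_7 = InvRound(s_6, k_0) = 0xE7AA90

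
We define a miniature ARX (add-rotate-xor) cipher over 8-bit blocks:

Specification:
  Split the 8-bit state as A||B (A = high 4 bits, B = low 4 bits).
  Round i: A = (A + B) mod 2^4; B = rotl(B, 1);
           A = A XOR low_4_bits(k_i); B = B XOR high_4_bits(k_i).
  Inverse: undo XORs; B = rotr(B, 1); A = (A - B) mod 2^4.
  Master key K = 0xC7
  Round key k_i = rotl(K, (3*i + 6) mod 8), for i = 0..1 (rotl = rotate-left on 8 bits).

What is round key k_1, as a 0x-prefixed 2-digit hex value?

0x8F

K = 0xC7
k_0 = rotl(K, (3*0+6) mod 8) = rotl(K, 6) = 0xF1
k_1 = rotl(K, (3*1+6) mod 8) = rotl(K, 1) = 0x8F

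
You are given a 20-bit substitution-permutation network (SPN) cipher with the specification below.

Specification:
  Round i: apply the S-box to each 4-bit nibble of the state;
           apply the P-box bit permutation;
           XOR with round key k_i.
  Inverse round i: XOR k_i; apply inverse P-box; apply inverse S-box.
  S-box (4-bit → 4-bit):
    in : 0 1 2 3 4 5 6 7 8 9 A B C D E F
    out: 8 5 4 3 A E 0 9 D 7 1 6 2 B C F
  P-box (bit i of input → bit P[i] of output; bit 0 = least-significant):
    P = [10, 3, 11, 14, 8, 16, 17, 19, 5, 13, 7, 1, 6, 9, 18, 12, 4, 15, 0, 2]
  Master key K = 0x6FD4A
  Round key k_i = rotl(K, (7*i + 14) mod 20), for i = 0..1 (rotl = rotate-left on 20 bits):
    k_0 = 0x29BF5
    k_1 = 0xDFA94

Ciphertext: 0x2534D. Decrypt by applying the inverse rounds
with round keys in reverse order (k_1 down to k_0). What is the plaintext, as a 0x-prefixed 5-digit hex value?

0x4605C

s_0 = ciphertext = 0x2534D
s_1 = InvRound(s_0, k_1) = 0x91BFB
s_2 = InvRound(s_1, k_0) = 0x4605C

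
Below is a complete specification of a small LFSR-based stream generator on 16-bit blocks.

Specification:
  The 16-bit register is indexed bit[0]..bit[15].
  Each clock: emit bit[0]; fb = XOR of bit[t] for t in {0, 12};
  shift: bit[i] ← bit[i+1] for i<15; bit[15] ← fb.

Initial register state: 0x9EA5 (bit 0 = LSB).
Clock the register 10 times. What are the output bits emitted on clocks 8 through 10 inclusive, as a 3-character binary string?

reg_0 = 0x9EA5
clock 1: out=1, reg = 0x4F52
clock 2: out=0, reg = 0x27A9
clock 3: out=1, reg = 0x93D4
clock 4: out=0, reg = 0xC9EA
clock 5: out=0, reg = 0x64F5
clock 6: out=1, reg = 0xB27A
clock 7: out=0, reg = 0xD93D
clock 8: out=1, reg = 0x6C9E
clock 9: out=0, reg = 0x364F
clock 10: out=1, reg = 0x1B27

101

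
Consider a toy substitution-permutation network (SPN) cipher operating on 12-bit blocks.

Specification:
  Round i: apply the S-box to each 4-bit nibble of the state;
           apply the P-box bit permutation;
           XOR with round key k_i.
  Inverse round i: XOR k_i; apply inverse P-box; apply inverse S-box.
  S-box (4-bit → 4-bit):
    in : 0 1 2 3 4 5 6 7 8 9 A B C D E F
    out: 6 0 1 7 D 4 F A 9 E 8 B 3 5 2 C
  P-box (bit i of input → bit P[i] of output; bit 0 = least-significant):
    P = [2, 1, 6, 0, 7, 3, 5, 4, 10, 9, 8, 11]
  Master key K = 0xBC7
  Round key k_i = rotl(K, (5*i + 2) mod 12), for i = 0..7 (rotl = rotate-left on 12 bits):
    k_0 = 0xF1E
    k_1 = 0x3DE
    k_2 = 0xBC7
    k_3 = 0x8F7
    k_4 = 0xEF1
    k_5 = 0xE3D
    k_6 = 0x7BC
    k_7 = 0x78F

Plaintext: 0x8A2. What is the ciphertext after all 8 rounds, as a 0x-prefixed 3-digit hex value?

0x4D2

s_0 = plaintext = 0x8A2
s_1 = Round(s_0, k_0) = 0x30A
s_2 = Round(s_1, k_1) = 0x4F7
s_3 = Round(s_2, k_2) = 0x6F4
s_4 = Round(s_3, k_3) = 0x782
s_5 = Round(s_4, k_4) = 0x465
s_6 = Round(s_5, k_5) = 0x3C5
s_7 = Round(s_6, k_6) = 0x074
s_8 = Round(s_7, k_7) = 0x4D2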